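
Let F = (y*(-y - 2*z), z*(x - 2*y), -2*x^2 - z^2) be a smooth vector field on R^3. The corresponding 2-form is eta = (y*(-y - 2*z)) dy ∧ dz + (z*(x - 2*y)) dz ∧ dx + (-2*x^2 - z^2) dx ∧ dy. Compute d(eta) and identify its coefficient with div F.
d(eta) = (-4*z) dx ∧ dy ∧ dz; div F = -4*z

For a 2-form in R^3 of the form above, applying d gives a 3-form with coefficient ∂P/∂x + ∂Q/∂y + ∂R/∂z:
  ∂P/∂x = 0
  ∂Q/∂y = -2*z
  ∂R/∂z = -2*z
Sum = -4*z, which is exactly div F.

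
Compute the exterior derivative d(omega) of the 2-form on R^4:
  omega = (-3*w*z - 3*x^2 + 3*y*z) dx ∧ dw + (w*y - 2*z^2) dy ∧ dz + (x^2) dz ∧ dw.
d(omega) = (-3*z) dx ∧ dy ∧ dw + (3*w + 2*x - 3*y) dx ∧ dz ∧ dw + (y) dy ∧ dz ∧ dw

For a 2-form omega = sum_{i<j} g_{ij} dx_i ∧ dx_j, the exterior derivative is
  d(omega) = sum_{i<j} d(g_{ij}) ∧ dx_i ∧ dx_j = sum_{i<j, k} (∂g_{ij}/∂x_k) dx_k ∧ dx_i ∧ dx_j.
Expand each term, using dx_k ∧ dx_i ∧ dx_j = sgn(permutation) dx_{(a)} ∧ dx_{(b)} ∧ dx_{(c)} with (a < b < c) sorted:
  d(-3*w*z - 3*x^2 + 3*y*z) includes (∂/∂y)(-3*w*z - 3*x^2 + 3*y*z) dy = (3*z) dy, which multiplied by dx ∧ dw gives (-3*z) dx ∧ dy ∧ dw
  d(-3*w*z - 3*x^2 + 3*y*z) includes (∂/∂z)(-3*w*z - 3*x^2 + 3*y*z) dz = (-3*w + 3*y) dz, which multiplied by dx ∧ dw gives (3*w - 3*y) dx ∧ dz ∧ dw
  d(w*y - 2*z^2) includes (∂/∂w)(w*y - 2*z^2) dw = (y) dw, which multiplied by dy ∧ dz gives (y) dy ∧ dz ∧ dw
  d(x^2) includes (∂/∂x)(x^2) dx = (2*x) dx, which multiplied by dz ∧ dw gives (2*x) dx ∧ dz ∧ dw
Collecting like 3-forms: d(omega) = (-3*z) dx ∧ dy ∧ dw + (3*w + 2*x - 3*y) dx ∧ dz ∧ dw + (y) dy ∧ dz ∧ dw.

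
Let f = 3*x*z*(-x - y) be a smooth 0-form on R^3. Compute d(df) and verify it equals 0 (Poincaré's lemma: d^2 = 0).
d(df) = 0

Step 1: df = sum_i (∂f/∂x_i) dx_i = (3*z*(-2*x - y)) dx + (-3*x*z) dy + (3*x*(-x - y)) dz.
Step 2: Apply d again. Using the 1-form formula, the coefficient of dx ∧ dy in d(df) is ∂^2 f/∂x ∂y - ∂^2 f/∂y ∂x = (-3*z) - (-3*z) = 0 (equality of mixed partials for smooth f).
Similarly for dx ∧ dz and dy ∧ dz — all coefficients vanish. So d(df) = 0.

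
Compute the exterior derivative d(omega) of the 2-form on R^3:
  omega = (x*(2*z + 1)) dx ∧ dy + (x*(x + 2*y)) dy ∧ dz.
d(omega) = (4*x + 2*y) dx ∧ dy ∧ dz

For a 2-form omega = sum_{i<j} g_{ij} dx_i ∧ dx_j, the exterior derivative is
  d(omega) = sum_{i<j} d(g_{ij}) ∧ dx_i ∧ dx_j = sum_{i<j, k} (∂g_{ij}/∂x_k) dx_k ∧ dx_i ∧ dx_j.
Expand each term, using dx_k ∧ dx_i ∧ dx_j = sgn(permutation) dx_{(a)} ∧ dx_{(b)} ∧ dx_{(c)} with (a < b < c) sorted:
  d(x*(2*z + 1)) includes (∂/∂z)(x*(2*z + 1)) dz = (2*x) dz, which multiplied by dx ∧ dy gives (2*x) dx ∧ dy ∧ dz
  d(x*(x + 2*y)) includes (∂/∂x)(x*(x + 2*y)) dx = (2*x + 2*y) dx, which multiplied by dy ∧ dz gives (2*x + 2*y) dx ∧ dy ∧ dz
Collecting like 3-forms: d(omega) = (4*x + 2*y) dx ∧ dy ∧ dz.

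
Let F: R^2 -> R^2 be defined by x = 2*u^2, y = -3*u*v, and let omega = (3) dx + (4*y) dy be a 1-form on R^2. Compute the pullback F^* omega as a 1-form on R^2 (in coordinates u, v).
F^* omega = (12*u*(3*v^2 + 1)) du + (36*u^2*v) dv

Using F^*(f dg) = (f ∘ F) d(g ∘ F), substitute each coordinate x_i by F_i(u, v) in f_i, and replace dx_i by d F_i = (∂F_i/∂u) du + (∂F_i/∂v) dv.
  For the x component: f_1(F) = 3; d F_1 = (4*u) du + (0) dv
  For the y component: f_2(F) = -12*u*v; d F_2 = (-3*v) du + (-3*u) dv
Combining and collecting du, dv coefficients:
  coeff of du: 12*u*(3*v^2 + 1)
  coeff of dv: 36*u^2*v
F^* omega = (12*u*(3*v^2 + 1)) du + (36*u^2*v) dv.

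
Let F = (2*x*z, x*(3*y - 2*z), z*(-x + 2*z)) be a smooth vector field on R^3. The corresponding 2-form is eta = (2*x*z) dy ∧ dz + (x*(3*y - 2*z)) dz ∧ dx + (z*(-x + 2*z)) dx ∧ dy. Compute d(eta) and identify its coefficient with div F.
d(eta) = (2*x + 6*z) dx ∧ dy ∧ dz; div F = 2*x + 6*z

For a 2-form in R^3 of the form above, applying d gives a 3-form with coefficient ∂P/∂x + ∂Q/∂y + ∂R/∂z:
  ∂P/∂x = 2*z
  ∂Q/∂y = 3*x
  ∂R/∂z = -x + 4*z
Sum = 2*x + 6*z, which is exactly div F.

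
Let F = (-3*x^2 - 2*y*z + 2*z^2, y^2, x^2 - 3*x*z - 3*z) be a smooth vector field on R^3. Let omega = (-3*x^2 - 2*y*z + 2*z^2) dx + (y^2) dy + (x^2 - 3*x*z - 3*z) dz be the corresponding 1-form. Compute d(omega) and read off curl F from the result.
d(omega) = (0) dy ∧ dz + (-2*x - 2*y + 7*z) dz ∧ dx + (2*z) dx ∧ dy; curl F = (0, -2*x - 2*y + 7*z, 2*z)

d omega = sum_{i<j} (∂f_j/∂x_i - ∂f_i/∂x_j) dx_i ∧ dx_j. Under the identification (dy ∧ dz, dz ∧ dx, dx ∧ dy) ↔ (e_x, e_y, e_z), the coefficients are exactly the components of curl F. Compute:
  ∂R/∂y - ∂Q/∂z = (0) - (0) = 0
  ∂P/∂z - ∂R/∂x = (-2*y + 4*z) - (2*x - 3*z) = -2*x - 2*y + 7*z
  ∂Q/∂x - ∂P/∂y = (0) - (-2*z) = 2*z.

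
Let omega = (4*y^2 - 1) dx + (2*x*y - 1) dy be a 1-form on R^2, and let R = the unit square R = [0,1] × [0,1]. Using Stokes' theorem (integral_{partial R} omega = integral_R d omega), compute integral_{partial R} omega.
integral_(partial R) omega = -3

Stokes: integral_partial_R omega = integral_R d omega with d omega = (∂Q/∂x - ∂P/∂y) dx ∧ dy.
  ∂Q/∂x = 2*y
  ∂P/∂y = 8*y
  integrand = ∂Q/∂x - ∂P/∂y = -6*y.
Integrating over R: integral_0^1 integral_0^1 (-6*y) dx dy = -3.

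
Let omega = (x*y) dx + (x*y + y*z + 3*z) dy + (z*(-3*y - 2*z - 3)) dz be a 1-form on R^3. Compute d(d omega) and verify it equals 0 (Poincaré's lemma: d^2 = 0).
d(d omega) = 0

Step 1: d omega = sum_{i<j} (∂f_j/∂x_i - ∂f_i/∂x_j) dx_i ∧ dx_j:
  coeff of dx ∧ dy: -x + y
  coeff of dx ∧ dz: 0
  coeff of dy ∧ dz: -y - 3*z - 3
Step 2: Apply d again to each 2-form coefficient. The only possible 3-form in R^3 is dx ∧ dy ∧ dz, with coefficient
  ∂(coeff of dy∧dz)/∂x - ∂(coeff of dx∧dz)/∂y + ∂(coeff of dx∧dy)/∂z
  = ∂/∂x (-y - 3*z - 3) - ∂/∂y (0) + ∂/∂z (-x + y).
Each of these terms simplifies to sums of mixed partials that cancel in pairs. The result is 0 (by equality of mixed partials for smooth functions — Schwarz / Clairaut).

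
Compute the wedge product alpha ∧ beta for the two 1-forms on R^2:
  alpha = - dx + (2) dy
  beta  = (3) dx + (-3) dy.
alpha ∧ beta = (-3) dx ∧ dy

Distribute the wedge, using dx_i ∧ dx_j = -dx_j ∧ dx_i and dx_i ∧ dx_i = 0. For each pair (i, j) with i < j, the coefficient of dx_i ∧ dx_j in alpha ∧ beta is (alpha_i * beta_j - alpha_j * beta_i). Collecting: alpha ∧ beta = (-3) dx ∧ dy.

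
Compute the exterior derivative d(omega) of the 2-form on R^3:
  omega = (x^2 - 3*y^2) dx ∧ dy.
d(omega) = 0

For a 2-form omega = sum_{i<j} g_{ij} dx_i ∧ dx_j, the exterior derivative is
  d(omega) = sum_{i<j} d(g_{ij}) ∧ dx_i ∧ dx_j = sum_{i<j, k} (∂g_{ij}/∂x_k) dx_k ∧ dx_i ∧ dx_j.
Expand each term, using dx_k ∧ dx_i ∧ dx_j = sgn(permutation) dx_{(a)} ∧ dx_{(b)} ∧ dx_{(c)} with (a < b < c) sorted:

Collecting like 3-forms: d(omega) = 0.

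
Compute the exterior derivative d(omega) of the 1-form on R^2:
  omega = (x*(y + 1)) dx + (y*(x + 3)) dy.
d(omega) = (-x + y) dx ∧ dy

For a 1-form omega = sum_i f_i dx_i, the exterior derivative is
  d(omega) = sum_{i < j} (∂f_j/∂x_i - ∂f_i/∂x_j) dx_i ∧ dx_j.
  coefficient of dx ∧ dy: ∂f_2/∂x - ∂f_1/∂y = ∂(y*(x + 3))/∂x - ∂(x*(y + 1))/∂y = -x + y
Assembling: d(omega) = (-x + y) dx ∧ dy.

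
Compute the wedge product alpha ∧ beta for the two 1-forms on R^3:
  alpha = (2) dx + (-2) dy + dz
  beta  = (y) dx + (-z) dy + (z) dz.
alpha ∧ beta = (2*y - 2*z) dx ∧ dy + (-y + 2*z) dx ∧ dz + (-z) dy ∧ dz

Distribute the wedge, using dx_i ∧ dx_j = -dx_j ∧ dx_i and dx_i ∧ dx_i = 0. For each pair (i, j) with i < j, the coefficient of dx_i ∧ dx_j in alpha ∧ beta is (alpha_i * beta_j - alpha_j * beta_i). Collecting: alpha ∧ beta = (2*y - 2*z) dx ∧ dy + (-y + 2*z) dx ∧ dz + (-z) dy ∧ dz.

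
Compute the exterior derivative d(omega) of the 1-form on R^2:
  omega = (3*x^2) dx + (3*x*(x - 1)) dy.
d(omega) = (6*x - 3) dx ∧ dy

For a 1-form omega = sum_i f_i dx_i, the exterior derivative is
  d(omega) = sum_{i < j} (∂f_j/∂x_i - ∂f_i/∂x_j) dx_i ∧ dx_j.
  coefficient of dx ∧ dy: ∂f_2/∂x - ∂f_1/∂y = ∂(3*x*(x - 1))/∂x - ∂(3*x^2)/∂y = 6*x - 3
Assembling: d(omega) = (6*x - 3) dx ∧ dy.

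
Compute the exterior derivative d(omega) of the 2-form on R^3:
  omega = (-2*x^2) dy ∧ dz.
d(omega) = (-4*x) dx ∧ dy ∧ dz

For a 2-form omega = sum_{i<j} g_{ij} dx_i ∧ dx_j, the exterior derivative is
  d(omega) = sum_{i<j} d(g_{ij}) ∧ dx_i ∧ dx_j = sum_{i<j, k} (∂g_{ij}/∂x_k) dx_k ∧ dx_i ∧ dx_j.
Expand each term, using dx_k ∧ dx_i ∧ dx_j = sgn(permutation) dx_{(a)} ∧ dx_{(b)} ∧ dx_{(c)} with (a < b < c) sorted:
  d(-2*x^2) includes (∂/∂x)(-2*x^2) dx = (-4*x) dx, which multiplied by dy ∧ dz gives (-4*x) dx ∧ dy ∧ dz
Collecting like 3-forms: d(omega) = (-4*x) dx ∧ dy ∧ dz.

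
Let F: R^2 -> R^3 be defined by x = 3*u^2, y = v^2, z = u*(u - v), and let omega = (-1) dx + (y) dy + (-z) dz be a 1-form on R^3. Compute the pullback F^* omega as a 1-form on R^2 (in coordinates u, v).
F^* omega = (u*(-2*u^2 + 3*u*v - v^2 - 6)) du + (u^3 - u^2*v + 2*v^3) dv

Using F^*(f dg) = (f ∘ F) d(g ∘ F), substitute each coordinate x_i by F_i(u, v) in f_i, and replace dx_i by d F_i = (∂F_i/∂u) du + (∂F_i/∂v) dv.
  For the x component: f_1(F) = -1; d F_1 = (6*u) du + (0) dv
  For the y component: f_2(F) = v^2; d F_2 = (0) du + (2*v) dv
  For the z component: f_3(F) = u*(-u + v); d F_3 = (2*u - v) du + (-u) dv
Combining and collecting du, dv coefficients:
  coeff of du: u*(-2*u^2 + 3*u*v - v^2 - 6)
  coeff of dv: u^3 - u^2*v + 2*v^3
F^* omega = (u*(-2*u^2 + 3*u*v - v^2 - 6)) du + (u^3 - u^2*v + 2*v^3) dv.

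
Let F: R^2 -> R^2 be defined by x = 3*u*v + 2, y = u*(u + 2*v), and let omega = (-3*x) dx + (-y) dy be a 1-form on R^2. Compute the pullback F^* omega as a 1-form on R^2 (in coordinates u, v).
F^* omega = (-2*u^3 - 6*u^2*v - 31*u*v^2 - 18*v) du + (u*(-2*u^2 - 31*u*v - 18)) dv

Using F^*(f dg) = (f ∘ F) d(g ∘ F), substitute each coordinate x_i by F_i(u, v) in f_i, and replace dx_i by d F_i = (∂F_i/∂u) du + (∂F_i/∂v) dv.
  For the x component: f_1(F) = -9*u*v - 6; d F_1 = (3*v) du + (3*u) dv
  For the y component: f_2(F) = u*(-u - 2*v); d F_2 = (2*u + 2*v) du + (2*u) dv
Combining and collecting du, dv coefficients:
  coeff of du: -2*u^3 - 6*u^2*v - 31*u*v^2 - 18*v
  coeff of dv: u*(-2*u^2 - 31*u*v - 18)
F^* omega = (-2*u^3 - 6*u^2*v - 31*u*v^2 - 18*v) du + (u*(-2*u^2 - 31*u*v - 18)) dv.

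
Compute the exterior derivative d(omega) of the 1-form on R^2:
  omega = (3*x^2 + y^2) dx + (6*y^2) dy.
d(omega) = (-2*y) dx ∧ dy

For a 1-form omega = sum_i f_i dx_i, the exterior derivative is
  d(omega) = sum_{i < j} (∂f_j/∂x_i - ∂f_i/∂x_j) dx_i ∧ dx_j.
  coefficient of dx ∧ dy: ∂f_2/∂x - ∂f_1/∂y = ∂(6*y^2)/∂x - ∂(3*x^2 + y^2)/∂y = -2*y
Assembling: d(omega) = (-2*y) dx ∧ dy.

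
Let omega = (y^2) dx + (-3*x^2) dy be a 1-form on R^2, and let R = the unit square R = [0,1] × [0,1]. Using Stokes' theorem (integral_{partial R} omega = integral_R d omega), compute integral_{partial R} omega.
integral_(partial R) omega = -4

Stokes: integral_partial_R omega = integral_R d omega with d omega = (∂Q/∂x - ∂P/∂y) dx ∧ dy.
  ∂Q/∂x = -6*x
  ∂P/∂y = 2*y
  integrand = ∂Q/∂x - ∂P/∂y = -6*x - 2*y.
Integrating over R: integral_0^1 integral_0^1 (-6*x - 2*y) dx dy = -4.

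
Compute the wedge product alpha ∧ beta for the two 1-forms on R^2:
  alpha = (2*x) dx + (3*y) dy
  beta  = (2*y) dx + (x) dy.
alpha ∧ beta = (2*x^2 - 6*y^2) dx ∧ dy

Distribute the wedge, using dx_i ∧ dx_j = -dx_j ∧ dx_i and dx_i ∧ dx_i = 0. For each pair (i, j) with i < j, the coefficient of dx_i ∧ dx_j in alpha ∧ beta is (alpha_i * beta_j - alpha_j * beta_i). Collecting: alpha ∧ beta = (2*x^2 - 6*y^2) dx ∧ dy.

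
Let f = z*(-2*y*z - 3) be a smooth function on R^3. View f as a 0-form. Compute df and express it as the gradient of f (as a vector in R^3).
df = (0) dx + (-2*z^2) dy + (-4*y*z - 3) dz; grad f = (0, -2*z^2, -4*y*z - 3)

For a 0-form f, d f = (∂f/∂x) dx + (∂f/∂y) dy + (∂f/∂z) dz. The components of the vector representation are exactly the entries of grad f in Cartesian coordinates:
  ∂f/∂x = 0
  ∂f/∂y = -2*z^2
  ∂f/∂z = -4*y*z - 3.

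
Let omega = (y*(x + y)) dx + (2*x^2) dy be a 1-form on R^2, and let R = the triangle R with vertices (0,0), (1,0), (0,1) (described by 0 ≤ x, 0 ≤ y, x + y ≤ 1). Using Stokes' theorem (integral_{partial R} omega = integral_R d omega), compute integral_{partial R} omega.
integral_(partial R) omega = 1/6

Stokes: integral_partial_R omega = integral_R d omega with d omega = (∂Q/∂x - ∂P/∂y) dx ∧ dy.
  ∂Q/∂x = 4*x
  ∂P/∂y = x + 2*y
  integrand = ∂Q/∂x - ∂P/∂y = 3*x - 2*y.
Integrating over R: integral_0^1 integral_0^{1-x} (3*x - 2*y) dy dx = 1/6.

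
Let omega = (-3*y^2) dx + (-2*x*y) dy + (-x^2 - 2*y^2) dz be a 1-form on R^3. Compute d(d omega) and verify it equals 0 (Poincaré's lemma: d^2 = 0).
d(d omega) = 0

Step 1: d omega = sum_{i<j} (∂f_j/∂x_i - ∂f_i/∂x_j) dx_i ∧ dx_j:
  coeff of dx ∧ dy: 4*y
  coeff of dx ∧ dz: -2*x
  coeff of dy ∧ dz: -4*y
Step 2: Apply d again to each 2-form coefficient. The only possible 3-form in R^3 is dx ∧ dy ∧ dz, with coefficient
  ∂(coeff of dy∧dz)/∂x - ∂(coeff of dx∧dz)/∂y + ∂(coeff of dx∧dy)/∂z
  = ∂/∂x (-4*y) - ∂/∂y (-2*x) + ∂/∂z (4*y).
Each of these terms simplifies to sums of mixed partials that cancel in pairs. The result is 0 (by equality of mixed partials for smooth functions — Schwarz / Clairaut).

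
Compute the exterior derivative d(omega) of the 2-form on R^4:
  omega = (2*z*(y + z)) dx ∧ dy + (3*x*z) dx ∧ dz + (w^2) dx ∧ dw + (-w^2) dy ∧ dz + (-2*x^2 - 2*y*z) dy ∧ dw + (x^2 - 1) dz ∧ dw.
d(omega) = (2*y + 4*z) dx ∧ dy ∧ dz + (-2*w + 2*y) dy ∧ dz ∧ dw + (-4*x) dx ∧ dy ∧ dw + (2*x) dx ∧ dz ∧ dw

For a 2-form omega = sum_{i<j} g_{ij} dx_i ∧ dx_j, the exterior derivative is
  d(omega) = sum_{i<j} d(g_{ij}) ∧ dx_i ∧ dx_j = sum_{i<j, k} (∂g_{ij}/∂x_k) dx_k ∧ dx_i ∧ dx_j.
Expand each term, using dx_k ∧ dx_i ∧ dx_j = sgn(permutation) dx_{(a)} ∧ dx_{(b)} ∧ dx_{(c)} with (a < b < c) sorted:
  d(2*z*(y + z)) includes (∂/∂z)(2*z*(y + z)) dz = (2*y + 4*z) dz, which multiplied by dx ∧ dy gives (2*y + 4*z) dx ∧ dy ∧ dz
  d(-w^2) includes (∂/∂w)(-w^2) dw = (-2*w) dw, which multiplied by dy ∧ dz gives (-2*w) dy ∧ dz ∧ dw
  d(-2*x^2 - 2*y*z) includes (∂/∂x)(-2*x^2 - 2*y*z) dx = (-4*x) dx, which multiplied by dy ∧ dw gives (-4*x) dx ∧ dy ∧ dw
  d(-2*x^2 - 2*y*z) includes (∂/∂z)(-2*x^2 - 2*y*z) dz = (-2*y) dz, which multiplied by dy ∧ dw gives (2*y) dy ∧ dz ∧ dw
  d(x^2 - 1) includes (∂/∂x)(x^2 - 1) dx = (2*x) dx, which multiplied by dz ∧ dw gives (2*x) dx ∧ dz ∧ dw
Collecting like 3-forms: d(omega) = (2*y + 4*z) dx ∧ dy ∧ dz + (-2*w + 2*y) dy ∧ dz ∧ dw + (-4*x) dx ∧ dy ∧ dw + (2*x) dx ∧ dz ∧ dw.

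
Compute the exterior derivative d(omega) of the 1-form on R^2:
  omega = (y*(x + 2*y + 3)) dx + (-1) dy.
d(omega) = (-x - 4*y - 3) dx ∧ dy

For a 1-form omega = sum_i f_i dx_i, the exterior derivative is
  d(omega) = sum_{i < j} (∂f_j/∂x_i - ∂f_i/∂x_j) dx_i ∧ dx_j.
  coefficient of dx ∧ dy: ∂f_2/∂x - ∂f_1/∂y = ∂(-1)/∂x - ∂(y*(x + 2*y + 3))/∂y = -x - 4*y - 3
Assembling: d(omega) = (-x - 4*y - 3) dx ∧ dy.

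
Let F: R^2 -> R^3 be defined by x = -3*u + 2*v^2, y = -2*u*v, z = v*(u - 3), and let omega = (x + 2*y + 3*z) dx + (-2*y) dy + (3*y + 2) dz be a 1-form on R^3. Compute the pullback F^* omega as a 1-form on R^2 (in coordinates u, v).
F^* omega = (-14*u*v^2 + 3*u*v + 9*u - 6*v^2 + 29*v) du + (-14*u^2*v - 4*u*v^2 + 6*u*v + 2*u + 8*v^3 - 36*v^2 - 6) dv

Using F^*(f dg) = (f ∘ F) d(g ∘ F), substitute each coordinate x_i by F_i(u, v) in f_i, and replace dx_i by d F_i = (∂F_i/∂u) du + (∂F_i/∂v) dv.
  For the x component: f_1(F) = -u*v - 3*u + 2*v^2 - 9*v; d F_1 = (-3) du + (4*v) dv
  For the y component: f_2(F) = 4*u*v; d F_2 = (-2*v) du + (-2*u) dv
  For the z component: f_3(F) = -6*u*v + 2; d F_3 = (v) du + (u - 3) dv
Combining and collecting du, dv coefficients:
  coeff of du: -14*u*v^2 + 3*u*v + 9*u - 6*v^2 + 29*v
  coeff of dv: -14*u^2*v - 4*u*v^2 + 6*u*v + 2*u + 8*v^3 - 36*v^2 - 6
F^* omega = (-14*u*v^2 + 3*u*v + 9*u - 6*v^2 + 29*v) du + (-14*u^2*v - 4*u*v^2 + 6*u*v + 2*u + 8*v^3 - 36*v^2 - 6) dv.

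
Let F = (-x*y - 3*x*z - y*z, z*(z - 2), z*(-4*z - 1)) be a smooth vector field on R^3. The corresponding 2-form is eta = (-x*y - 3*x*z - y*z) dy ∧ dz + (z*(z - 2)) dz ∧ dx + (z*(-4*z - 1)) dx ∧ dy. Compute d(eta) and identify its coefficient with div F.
d(eta) = (-y - 11*z - 1) dx ∧ dy ∧ dz; div F = -y - 11*z - 1

For a 2-form in R^3 of the form above, applying d gives a 3-form with coefficient ∂P/∂x + ∂Q/∂y + ∂R/∂z:
  ∂P/∂x = -y - 3*z
  ∂Q/∂y = 0
  ∂R/∂z = -8*z - 1
Sum = -y - 11*z - 1, which is exactly div F.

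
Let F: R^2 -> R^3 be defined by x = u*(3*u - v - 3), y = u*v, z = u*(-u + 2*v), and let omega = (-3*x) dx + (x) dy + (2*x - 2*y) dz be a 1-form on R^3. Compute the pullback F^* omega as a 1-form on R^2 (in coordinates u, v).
F^* omega = (u*(-66*u^2 + 50*u*v + 93*u - 12*v^2 - 33*v - 27)) du + (12*u^2*(2*u - v - 2)) dv

Using F^*(f dg) = (f ∘ F) d(g ∘ F), substitute each coordinate x_i by F_i(u, v) in f_i, and replace dx_i by d F_i = (∂F_i/∂u) du + (∂F_i/∂v) dv.
  For the x component: f_1(F) = 3*u*(-3*u + v + 3); d F_1 = (6*u - v - 3) du + (-u) dv
  For the y component: f_2(F) = u*(3*u - v - 3); d F_2 = (v) du + (u) dv
  For the z component: f_3(F) = 2*u*(3*u - 2*v - 3); d F_3 = (-2*u + 2*v) du + (2*u) dv
Combining and collecting du, dv coefficients:
  coeff of du: u*(-66*u^2 + 50*u*v + 93*u - 12*v^2 - 33*v - 27)
  coeff of dv: 12*u^2*(2*u - v - 2)
F^* omega = (u*(-66*u^2 + 50*u*v + 93*u - 12*v^2 - 33*v - 27)) du + (12*u^2*(2*u - v - 2)) dv.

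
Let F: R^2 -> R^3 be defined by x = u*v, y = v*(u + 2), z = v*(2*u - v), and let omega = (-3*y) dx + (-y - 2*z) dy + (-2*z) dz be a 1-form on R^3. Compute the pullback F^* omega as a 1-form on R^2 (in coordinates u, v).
F^* omega = (v^2*(-16*u + 6*v - 8)) du + (2*v*(-8*u^2 + 7*u*v - 9*u - 2*v^2 + 2*v - 2)) dv

Using F^*(f dg) = (f ∘ F) d(g ∘ F), substitute each coordinate x_i by F_i(u, v) in f_i, and replace dx_i by d F_i = (∂F_i/∂u) du + (∂F_i/∂v) dv.
  For the x component: f_1(F) = 3*v*(-u - 2); d F_1 = (v) du + (u) dv
  For the y component: f_2(F) = v*(-5*u + 2*v - 2); d F_2 = (v) du + (u + 2) dv
  For the z component: f_3(F) = 2*v*(-2*u + v); d F_3 = (2*v) du + (2*u - 2*v) dv
Combining and collecting du, dv coefficients:
  coeff of du: v^2*(-16*u + 6*v - 8)
  coeff of dv: 2*v*(-8*u^2 + 7*u*v - 9*u - 2*v^2 + 2*v - 2)
F^* omega = (v^2*(-16*u + 6*v - 8)) du + (2*v*(-8*u^2 + 7*u*v - 9*u - 2*v^2 + 2*v - 2)) dv.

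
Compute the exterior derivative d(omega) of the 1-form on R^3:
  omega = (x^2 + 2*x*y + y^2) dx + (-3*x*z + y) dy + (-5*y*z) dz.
d(omega) = (-2*x - 2*y - 3*z) dx ∧ dy + (3*x - 5*z) dy ∧ dz

For a 1-form omega = sum_i f_i dx_i, the exterior derivative is
  d(omega) = sum_{i < j} (∂f_j/∂x_i - ∂f_i/∂x_j) dx_i ∧ dx_j.
  coefficient of dx ∧ dy: ∂f_2/∂x - ∂f_1/∂y = ∂(-3*x*z + y)/∂x - ∂(x^2 + 2*x*y + y^2)/∂y = -2*x - 2*y - 3*z
  coefficient of dy ∧ dz: ∂f_3/∂y - ∂f_2/∂z = ∂(-5*y*z)/∂y - ∂(-3*x*z + y)/∂z = 3*x - 5*z
Assembling: d(omega) = (-2*x - 2*y - 3*z) dx ∧ dy + (3*x - 5*z) dy ∧ dz.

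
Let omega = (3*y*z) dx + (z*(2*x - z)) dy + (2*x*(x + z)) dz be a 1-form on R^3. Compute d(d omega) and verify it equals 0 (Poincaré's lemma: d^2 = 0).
d(d omega) = 0

Step 1: d omega = sum_{i<j} (∂f_j/∂x_i - ∂f_i/∂x_j) dx_i ∧ dx_j:
  coeff of dx ∧ dy: -z
  coeff of dx ∧ dz: 4*x - 3*y + 2*z
  coeff of dy ∧ dz: -2*x + 2*z
Step 2: Apply d again to each 2-form coefficient. The only possible 3-form in R^3 is dx ∧ dy ∧ dz, with coefficient
  ∂(coeff of dy∧dz)/∂x - ∂(coeff of dx∧dz)/∂y + ∂(coeff of dx∧dy)/∂z
  = ∂/∂x (-2*x + 2*z) - ∂/∂y (4*x - 3*y + 2*z) + ∂/∂z (-z).
Each of these terms simplifies to sums of mixed partials that cancel in pairs. The result is 0 (by equality of mixed partials for smooth functions — Schwarz / Clairaut).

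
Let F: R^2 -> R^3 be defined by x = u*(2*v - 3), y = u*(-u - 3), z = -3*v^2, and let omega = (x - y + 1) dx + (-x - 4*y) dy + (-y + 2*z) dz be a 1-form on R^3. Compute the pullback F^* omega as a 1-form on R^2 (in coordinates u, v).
F^* omega = (-8*u^3 + 6*u^2*v - 45*u^2 + 4*u*v^2 - 45*u + 2*v - 3) du + (2*u^3 - 2*u^2*v - 18*u*v + 2*u + 36*v^3) dv

Using F^*(f dg) = (f ∘ F) d(g ∘ F), substitute each coordinate x_i by F_i(u, v) in f_i, and replace dx_i by d F_i = (∂F_i/∂u) du + (∂F_i/∂v) dv.
  For the x component: f_1(F) = u^2 + 2*u*v + 1; d F_1 = (2*v - 3) du + (2*u) dv
  For the y component: f_2(F) = u*(4*u - 2*v + 15); d F_2 = (-2*u - 3) du + (0) dv
  For the z component: f_3(F) = u^2 + 3*u - 6*v^2; d F_3 = (0) du + (-6*v) dv
Combining and collecting du, dv coefficients:
  coeff of du: -8*u^3 + 6*u^2*v - 45*u^2 + 4*u*v^2 - 45*u + 2*v - 3
  coeff of dv: 2*u^3 - 2*u^2*v - 18*u*v + 2*u + 36*v^3
F^* omega = (-8*u^3 + 6*u^2*v - 45*u^2 + 4*u*v^2 - 45*u + 2*v - 3) du + (2*u^3 - 2*u^2*v - 18*u*v + 2*u + 36*v^3) dv.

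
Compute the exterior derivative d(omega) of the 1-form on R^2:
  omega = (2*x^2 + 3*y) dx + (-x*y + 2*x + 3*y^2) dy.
d(omega) = (-y - 1) dx ∧ dy

For a 1-form omega = sum_i f_i dx_i, the exterior derivative is
  d(omega) = sum_{i < j} (∂f_j/∂x_i - ∂f_i/∂x_j) dx_i ∧ dx_j.
  coefficient of dx ∧ dy: ∂f_2/∂x - ∂f_1/∂y = ∂(-x*y + 2*x + 3*y^2)/∂x - ∂(2*x^2 + 3*y)/∂y = -y - 1
Assembling: d(omega) = (-y - 1) dx ∧ dy.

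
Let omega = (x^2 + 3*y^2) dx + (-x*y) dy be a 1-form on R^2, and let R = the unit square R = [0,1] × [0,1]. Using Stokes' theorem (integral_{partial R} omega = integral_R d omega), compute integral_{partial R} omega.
integral_(partial R) omega = -7/2

Stokes: integral_partial_R omega = integral_R d omega with d omega = (∂Q/∂x - ∂P/∂y) dx ∧ dy.
  ∂Q/∂x = -y
  ∂P/∂y = 6*y
  integrand = ∂Q/∂x - ∂P/∂y = -7*y.
Integrating over R: integral_0^1 integral_0^1 (-7*y) dx dy = -7/2.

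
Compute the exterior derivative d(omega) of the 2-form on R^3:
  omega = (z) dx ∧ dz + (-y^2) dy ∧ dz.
d(omega) = 0

For a 2-form omega = sum_{i<j} g_{ij} dx_i ∧ dx_j, the exterior derivative is
  d(omega) = sum_{i<j} d(g_{ij}) ∧ dx_i ∧ dx_j = sum_{i<j, k} (∂g_{ij}/∂x_k) dx_k ∧ dx_i ∧ dx_j.
Expand each term, using dx_k ∧ dx_i ∧ dx_j = sgn(permutation) dx_{(a)} ∧ dx_{(b)} ∧ dx_{(c)} with (a < b < c) sorted:

Collecting like 3-forms: d(omega) = 0.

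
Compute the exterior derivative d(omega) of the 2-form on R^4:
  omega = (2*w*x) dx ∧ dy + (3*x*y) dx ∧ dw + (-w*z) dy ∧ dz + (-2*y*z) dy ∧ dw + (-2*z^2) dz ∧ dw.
d(omega) = (-x) dx ∧ dy ∧ dw + (2*y - z) dy ∧ dz ∧ dw

For a 2-form omega = sum_{i<j} g_{ij} dx_i ∧ dx_j, the exterior derivative is
  d(omega) = sum_{i<j} d(g_{ij}) ∧ dx_i ∧ dx_j = sum_{i<j, k} (∂g_{ij}/∂x_k) dx_k ∧ dx_i ∧ dx_j.
Expand each term, using dx_k ∧ dx_i ∧ dx_j = sgn(permutation) dx_{(a)} ∧ dx_{(b)} ∧ dx_{(c)} with (a < b < c) sorted:
  d(2*w*x) includes (∂/∂w)(2*w*x) dw = (2*x) dw, which multiplied by dx ∧ dy gives (2*x) dx ∧ dy ∧ dw
  d(3*x*y) includes (∂/∂y)(3*x*y) dy = (3*x) dy, which multiplied by dx ∧ dw gives (-3*x) dx ∧ dy ∧ dw
  d(-w*z) includes (∂/∂w)(-w*z) dw = (-z) dw, which multiplied by dy ∧ dz gives (-z) dy ∧ dz ∧ dw
  d(-2*y*z) includes (∂/∂z)(-2*y*z) dz = (-2*y) dz, which multiplied by dy ∧ dw gives (2*y) dy ∧ dz ∧ dw
Collecting like 3-forms: d(omega) = (-x) dx ∧ dy ∧ dw + (2*y - z) dy ∧ dz ∧ dw.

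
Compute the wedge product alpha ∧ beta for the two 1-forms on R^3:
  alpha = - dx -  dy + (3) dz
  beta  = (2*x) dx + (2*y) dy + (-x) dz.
alpha ∧ beta = (2*x - 2*y) dx ∧ dy + (-5*x) dx ∧ dz + (x - 6*y) dy ∧ dz

Distribute the wedge, using dx_i ∧ dx_j = -dx_j ∧ dx_i and dx_i ∧ dx_i = 0. For each pair (i, j) with i < j, the coefficient of dx_i ∧ dx_j in alpha ∧ beta is (alpha_i * beta_j - alpha_j * beta_i). Collecting: alpha ∧ beta = (2*x - 2*y) dx ∧ dy + (-5*x) dx ∧ dz + (x - 6*y) dy ∧ dz.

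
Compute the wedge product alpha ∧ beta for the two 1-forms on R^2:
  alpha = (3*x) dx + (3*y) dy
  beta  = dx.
alpha ∧ beta = (-3*y) dx ∧ dy

Distribute the wedge, using dx_i ∧ dx_j = -dx_j ∧ dx_i and dx_i ∧ dx_i = 0. For each pair (i, j) with i < j, the coefficient of dx_i ∧ dx_j in alpha ∧ beta is (alpha_i * beta_j - alpha_j * beta_i). Collecting: alpha ∧ beta = (-3*y) dx ∧ dy.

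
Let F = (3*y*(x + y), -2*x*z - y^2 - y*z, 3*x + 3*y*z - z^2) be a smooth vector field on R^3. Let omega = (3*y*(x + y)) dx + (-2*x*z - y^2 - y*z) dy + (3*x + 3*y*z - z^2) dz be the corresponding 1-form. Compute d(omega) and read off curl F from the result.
d(omega) = (2*x + y + 3*z) dy ∧ dz + (-3) dz ∧ dx + (-3*x - 6*y - 2*z) dx ∧ dy; curl F = (2*x + y + 3*z, -3, -3*x - 6*y - 2*z)

d omega = sum_{i<j} (∂f_j/∂x_i - ∂f_i/∂x_j) dx_i ∧ dx_j. Under the identification (dy ∧ dz, dz ∧ dx, dx ∧ dy) ↔ (e_x, e_y, e_z), the coefficients are exactly the components of curl F. Compute:
  ∂R/∂y - ∂Q/∂z = (3*z) - (-2*x - y) = 2*x + y + 3*z
  ∂P/∂z - ∂R/∂x = (0) - (3) = -3
  ∂Q/∂x - ∂P/∂y = (-2*z) - (3*x + 6*y) = -3*x - 6*y - 2*z.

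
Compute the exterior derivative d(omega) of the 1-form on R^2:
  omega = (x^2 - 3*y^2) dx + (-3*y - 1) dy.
d(omega) = (6*y) dx ∧ dy

For a 1-form omega = sum_i f_i dx_i, the exterior derivative is
  d(omega) = sum_{i < j} (∂f_j/∂x_i - ∂f_i/∂x_j) dx_i ∧ dx_j.
  coefficient of dx ∧ dy: ∂f_2/∂x - ∂f_1/∂y = ∂(-3*y - 1)/∂x - ∂(x^2 - 3*y^2)/∂y = 6*y
Assembling: d(omega) = (6*y) dx ∧ dy.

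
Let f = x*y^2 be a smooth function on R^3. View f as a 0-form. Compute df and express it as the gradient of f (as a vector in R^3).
df = (y^2) dx + (2*x*y) dy + (0) dz; grad f = (y^2, 2*x*y, 0)

For a 0-form f, d f = (∂f/∂x) dx + (∂f/∂y) dy + (∂f/∂z) dz. The components of the vector representation are exactly the entries of grad f in Cartesian coordinates:
  ∂f/∂x = y^2
  ∂f/∂y = 2*x*y
  ∂f/∂z = 0.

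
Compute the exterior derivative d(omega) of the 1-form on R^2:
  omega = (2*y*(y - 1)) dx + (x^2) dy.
d(omega) = (2*x - 4*y + 2) dx ∧ dy

For a 1-form omega = sum_i f_i dx_i, the exterior derivative is
  d(omega) = sum_{i < j} (∂f_j/∂x_i - ∂f_i/∂x_j) dx_i ∧ dx_j.
  coefficient of dx ∧ dy: ∂f_2/∂x - ∂f_1/∂y = ∂(x^2)/∂x - ∂(2*y*(y - 1))/∂y = 2*x - 4*y + 2
Assembling: d(omega) = (2*x - 4*y + 2) dx ∧ dy.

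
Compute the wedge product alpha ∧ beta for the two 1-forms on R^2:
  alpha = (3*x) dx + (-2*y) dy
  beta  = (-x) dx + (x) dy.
alpha ∧ beta = (x*(3*x - 2*y)) dx ∧ dy

Distribute the wedge, using dx_i ∧ dx_j = -dx_j ∧ dx_i and dx_i ∧ dx_i = 0. For each pair (i, j) with i < j, the coefficient of dx_i ∧ dx_j in alpha ∧ beta is (alpha_i * beta_j - alpha_j * beta_i). Collecting: alpha ∧ beta = (x*(3*x - 2*y)) dx ∧ dy.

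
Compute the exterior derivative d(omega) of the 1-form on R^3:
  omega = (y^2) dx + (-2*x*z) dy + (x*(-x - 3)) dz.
d(omega) = (-2*y - 2*z) dx ∧ dy + (-2*x - 3) dx ∧ dz + (2*x) dy ∧ dz

For a 1-form omega = sum_i f_i dx_i, the exterior derivative is
  d(omega) = sum_{i < j} (∂f_j/∂x_i - ∂f_i/∂x_j) dx_i ∧ dx_j.
  coefficient of dx ∧ dy: ∂f_2/∂x - ∂f_1/∂y = ∂(-2*x*z)/∂x - ∂(y^2)/∂y = -2*y - 2*z
  coefficient of dx ∧ dz: ∂f_3/∂x - ∂f_1/∂z = ∂(x*(-x - 3))/∂x - ∂(y^2)/∂z = -2*x - 3
  coefficient of dy ∧ dz: ∂f_3/∂y - ∂f_2/∂z = ∂(x*(-x - 3))/∂y - ∂(-2*x*z)/∂z = 2*x
Assembling: d(omega) = (-2*y - 2*z) dx ∧ dy + (-2*x - 3) dx ∧ dz + (2*x) dy ∧ dz.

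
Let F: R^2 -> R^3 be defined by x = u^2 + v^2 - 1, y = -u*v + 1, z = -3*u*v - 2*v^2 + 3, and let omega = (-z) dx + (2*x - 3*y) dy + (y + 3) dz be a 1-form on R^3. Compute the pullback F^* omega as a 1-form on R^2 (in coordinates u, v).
F^* omega = (4*u^2*v + 4*u*v^2 - 6*u - 2*v^3 - 7*v) du + (-2*u^3 + 8*u*v^2 - 7*u + 4*v^3 - 22*v) dv

Using F^*(f dg) = (f ∘ F) d(g ∘ F), substitute each coordinate x_i by F_i(u, v) in f_i, and replace dx_i by d F_i = (∂F_i/∂u) du + (∂F_i/∂v) dv.
  For the x component: f_1(F) = 3*u*v + 2*v^2 - 3; d F_1 = (2*u) du + (2*v) dv
  For the y component: f_2(F) = 2*u^2 + 3*u*v + 2*v^2 - 5; d F_2 = (-v) du + (-u) dv
  For the z component: f_3(F) = -u*v + 4; d F_3 = (-3*v) du + (-3*u - 4*v) dv
Combining and collecting du, dv coefficients:
  coeff of du: 4*u^2*v + 4*u*v^2 - 6*u - 2*v^3 - 7*v
  coeff of dv: -2*u^3 + 8*u*v^2 - 7*u + 4*v^3 - 22*v
F^* omega = (4*u^2*v + 4*u*v^2 - 6*u - 2*v^3 - 7*v) du + (-2*u^3 + 8*u*v^2 - 7*u + 4*v^3 - 22*v) dv.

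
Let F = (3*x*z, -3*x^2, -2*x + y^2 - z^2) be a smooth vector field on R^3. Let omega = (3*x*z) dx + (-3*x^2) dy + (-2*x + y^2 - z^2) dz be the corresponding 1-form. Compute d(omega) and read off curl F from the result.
d(omega) = (2*y) dy ∧ dz + (3*x + 2) dz ∧ dx + (-6*x) dx ∧ dy; curl F = (2*y, 3*x + 2, -6*x)

d omega = sum_{i<j} (∂f_j/∂x_i - ∂f_i/∂x_j) dx_i ∧ dx_j. Under the identification (dy ∧ dz, dz ∧ dx, dx ∧ dy) ↔ (e_x, e_y, e_z), the coefficients are exactly the components of curl F. Compute:
  ∂R/∂y - ∂Q/∂z = (2*y) - (0) = 2*y
  ∂P/∂z - ∂R/∂x = (3*x) - (-2) = 3*x + 2
  ∂Q/∂x - ∂P/∂y = (-6*x) - (0) = -6*x.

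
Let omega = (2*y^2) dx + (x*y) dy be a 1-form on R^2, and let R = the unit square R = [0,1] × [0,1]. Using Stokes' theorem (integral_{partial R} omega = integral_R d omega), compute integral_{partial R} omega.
integral_(partial R) omega = -3/2

Stokes: integral_partial_R omega = integral_R d omega with d omega = (∂Q/∂x - ∂P/∂y) dx ∧ dy.
  ∂Q/∂x = y
  ∂P/∂y = 4*y
  integrand = ∂Q/∂x - ∂P/∂y = -3*y.
Integrating over R: integral_0^1 integral_0^1 (-3*y) dx dy = -3/2.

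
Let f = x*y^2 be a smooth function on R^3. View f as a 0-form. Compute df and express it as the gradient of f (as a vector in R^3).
df = (y^2) dx + (2*x*y) dy + (0) dz; grad f = (y^2, 2*x*y, 0)

For a 0-form f, d f = (∂f/∂x) dx + (∂f/∂y) dy + (∂f/∂z) dz. The components of the vector representation are exactly the entries of grad f in Cartesian coordinates:
  ∂f/∂x = y^2
  ∂f/∂y = 2*x*y
  ∂f/∂z = 0.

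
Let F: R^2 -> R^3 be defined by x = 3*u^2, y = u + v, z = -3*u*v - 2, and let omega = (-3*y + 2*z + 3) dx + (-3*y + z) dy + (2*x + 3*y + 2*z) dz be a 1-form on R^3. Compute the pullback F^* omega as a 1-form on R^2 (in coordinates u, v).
F^* omega = (-54*u^2*v - 18*u^2 + 18*u*v^2 - 30*u*v - 9*u - 9*v^2 + 9*v - 2) du + (-18*u^3 + 18*u^2*v - 9*u^2 - 12*u*v + 9*u - 3*v - 2) dv

Using F^*(f dg) = (f ∘ F) d(g ∘ F), substitute each coordinate x_i by F_i(u, v) in f_i, and replace dx_i by d F_i = (∂F_i/∂u) du + (∂F_i/∂v) dv.
  For the x component: f_1(F) = -6*u*v - 3*u - 3*v - 1; d F_1 = (6*u) du + (0) dv
  For the y component: f_2(F) = -3*u*v - 3*u - 3*v - 2; d F_2 = (1) du + (1) dv
  For the z component: f_3(F) = 6*u^2 - 6*u*v + 3*u + 3*v - 4; d F_3 = (-3*v) du + (-3*u) dv
Combining and collecting du, dv coefficients:
  coeff of du: -54*u^2*v - 18*u^2 + 18*u*v^2 - 30*u*v - 9*u - 9*v^2 + 9*v - 2
  coeff of dv: -18*u^3 + 18*u^2*v - 9*u^2 - 12*u*v + 9*u - 3*v - 2
F^* omega = (-54*u^2*v - 18*u^2 + 18*u*v^2 - 30*u*v - 9*u - 9*v^2 + 9*v - 2) du + (-18*u^3 + 18*u^2*v - 9*u^2 - 12*u*v + 9*u - 3*v - 2) dv.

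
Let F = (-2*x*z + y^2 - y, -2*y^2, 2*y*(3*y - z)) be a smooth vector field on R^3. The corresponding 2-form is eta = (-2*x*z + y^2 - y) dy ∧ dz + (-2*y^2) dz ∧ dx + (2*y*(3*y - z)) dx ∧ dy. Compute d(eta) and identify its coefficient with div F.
d(eta) = (-6*y - 2*z) dx ∧ dy ∧ dz; div F = -6*y - 2*z

For a 2-form in R^3 of the form above, applying d gives a 3-form with coefficient ∂P/∂x + ∂Q/∂y + ∂R/∂z:
  ∂P/∂x = -2*z
  ∂Q/∂y = -4*y
  ∂R/∂z = -2*y
Sum = -6*y - 2*z, which is exactly div F.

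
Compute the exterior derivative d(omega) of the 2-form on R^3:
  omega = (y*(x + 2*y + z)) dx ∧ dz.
d(omega) = (-x - 4*y - z) dx ∧ dy ∧ dz

For a 2-form omega = sum_{i<j} g_{ij} dx_i ∧ dx_j, the exterior derivative is
  d(omega) = sum_{i<j} d(g_{ij}) ∧ dx_i ∧ dx_j = sum_{i<j, k} (∂g_{ij}/∂x_k) dx_k ∧ dx_i ∧ dx_j.
Expand each term, using dx_k ∧ dx_i ∧ dx_j = sgn(permutation) dx_{(a)} ∧ dx_{(b)} ∧ dx_{(c)} with (a < b < c) sorted:
  d(y*(x + 2*y + z)) includes (∂/∂y)(y*(x + 2*y + z)) dy = (x + 4*y + z) dy, which multiplied by dx ∧ dz gives (-x - 4*y - z) dx ∧ dy ∧ dz
Collecting like 3-forms: d(omega) = (-x - 4*y - z) dx ∧ dy ∧ dz.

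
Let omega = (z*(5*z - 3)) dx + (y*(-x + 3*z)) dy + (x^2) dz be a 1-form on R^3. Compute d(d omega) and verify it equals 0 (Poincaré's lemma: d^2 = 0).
d(d omega) = 0

Step 1: d omega = sum_{i<j} (∂f_j/∂x_i - ∂f_i/∂x_j) dx_i ∧ dx_j:
  coeff of dx ∧ dy: -y
  coeff of dx ∧ dz: 2*x - 10*z + 3
  coeff of dy ∧ dz: -3*y
Step 2: Apply d again to each 2-form coefficient. The only possible 3-form in R^3 is dx ∧ dy ∧ dz, with coefficient
  ∂(coeff of dy∧dz)/∂x - ∂(coeff of dx∧dz)/∂y + ∂(coeff of dx∧dy)/∂z
  = ∂/∂x (-3*y) - ∂/∂y (2*x - 10*z + 3) + ∂/∂z (-y).
Each of these terms simplifies to sums of mixed partials that cancel in pairs. The result is 0 (by equality of mixed partials for smooth functions — Schwarz / Clairaut).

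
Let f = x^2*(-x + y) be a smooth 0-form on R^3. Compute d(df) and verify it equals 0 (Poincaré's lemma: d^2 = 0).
d(df) = 0

Step 1: df = sum_i (∂f/∂x_i) dx_i = (x*(-3*x + 2*y)) dx + (x^2) dy + (0) dz.
Step 2: Apply d again. Using the 1-form formula, the coefficient of dx ∧ dy in d(df) is ∂^2 f/∂x ∂y - ∂^2 f/∂y ∂x = (2*x) - (2*x) = 0 (equality of mixed partials for smooth f).
Similarly for dx ∧ dz and dy ∧ dz — all coefficients vanish. So d(df) = 0.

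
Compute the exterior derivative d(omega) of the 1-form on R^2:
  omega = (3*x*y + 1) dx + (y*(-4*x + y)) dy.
d(omega) = (-3*x - 4*y) dx ∧ dy

For a 1-form omega = sum_i f_i dx_i, the exterior derivative is
  d(omega) = sum_{i < j} (∂f_j/∂x_i - ∂f_i/∂x_j) dx_i ∧ dx_j.
  coefficient of dx ∧ dy: ∂f_2/∂x - ∂f_1/∂y = ∂(y*(-4*x + y))/∂x - ∂(3*x*y + 1)/∂y = -3*x - 4*y
Assembling: d(omega) = (-3*x - 4*y) dx ∧ dy.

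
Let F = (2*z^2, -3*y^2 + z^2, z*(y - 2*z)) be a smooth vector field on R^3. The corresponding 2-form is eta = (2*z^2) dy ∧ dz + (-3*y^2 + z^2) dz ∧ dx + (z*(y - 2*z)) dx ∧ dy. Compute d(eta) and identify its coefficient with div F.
d(eta) = (-5*y - 4*z) dx ∧ dy ∧ dz; div F = -5*y - 4*z

For a 2-form in R^3 of the form above, applying d gives a 3-form with coefficient ∂P/∂x + ∂Q/∂y + ∂R/∂z:
  ∂P/∂x = 0
  ∂Q/∂y = -6*y
  ∂R/∂z = y - 4*z
Sum = -5*y - 4*z, which is exactly div F.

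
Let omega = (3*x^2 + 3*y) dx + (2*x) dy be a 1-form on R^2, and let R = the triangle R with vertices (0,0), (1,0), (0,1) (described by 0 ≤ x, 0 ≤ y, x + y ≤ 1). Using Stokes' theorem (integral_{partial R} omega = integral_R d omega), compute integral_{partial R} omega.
integral_(partial R) omega = -1/2

Stokes: integral_partial_R omega = integral_R d omega with d omega = (∂Q/∂x - ∂P/∂y) dx ∧ dy.
  ∂Q/∂x = 2
  ∂P/∂y = 3
  integrand = ∂Q/∂x - ∂P/∂y = -1.
Integrating over R: integral_0^1 integral_0^{1-x} (-1) dy dx = -1/2.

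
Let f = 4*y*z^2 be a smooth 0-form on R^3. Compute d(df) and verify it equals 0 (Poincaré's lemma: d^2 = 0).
d(df) = 0

Step 1: df = sum_i (∂f/∂x_i) dx_i = (0) dx + (4*z^2) dy + (8*y*z) dz.
Step 2: Apply d again. Using the 1-form formula, the coefficient of dx ∧ dy in d(df) is ∂^2 f/∂x ∂y - ∂^2 f/∂y ∂x = (0) - (0) = 0 (equality of mixed partials for smooth f).
Similarly for dx ∧ dz and dy ∧ dz — all coefficients vanish. So d(df) = 0.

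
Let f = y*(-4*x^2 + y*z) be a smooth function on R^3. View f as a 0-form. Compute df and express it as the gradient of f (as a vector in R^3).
df = (-8*x*y) dx + (-4*x^2 + 2*y*z) dy + (y^2) dz; grad f = (-8*x*y, -4*x^2 + 2*y*z, y^2)

For a 0-form f, d f = (∂f/∂x) dx + (∂f/∂y) dy + (∂f/∂z) dz. The components of the vector representation are exactly the entries of grad f in Cartesian coordinates:
  ∂f/∂x = -8*x*y
  ∂f/∂y = -4*x^2 + 2*y*z
  ∂f/∂z = y^2.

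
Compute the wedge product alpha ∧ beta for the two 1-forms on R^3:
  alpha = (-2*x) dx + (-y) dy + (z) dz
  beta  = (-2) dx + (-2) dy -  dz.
alpha ∧ beta = (4*x - 2*y) dx ∧ dy + (2*x + 2*z) dx ∧ dz + (y + 2*z) dy ∧ dz

Distribute the wedge, using dx_i ∧ dx_j = -dx_j ∧ dx_i and dx_i ∧ dx_i = 0. For each pair (i, j) with i < j, the coefficient of dx_i ∧ dx_j in alpha ∧ beta is (alpha_i * beta_j - alpha_j * beta_i). Collecting: alpha ∧ beta = (4*x - 2*y) dx ∧ dy + (2*x + 2*z) dx ∧ dz + (y + 2*z) dy ∧ dz.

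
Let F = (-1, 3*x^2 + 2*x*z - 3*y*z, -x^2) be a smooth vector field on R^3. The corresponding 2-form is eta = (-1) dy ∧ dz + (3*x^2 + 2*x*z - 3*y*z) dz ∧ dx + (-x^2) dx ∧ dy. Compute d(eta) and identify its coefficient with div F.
d(eta) = (-3*z) dx ∧ dy ∧ dz; div F = -3*z

For a 2-form in R^3 of the form above, applying d gives a 3-form with coefficient ∂P/∂x + ∂Q/∂y + ∂R/∂z:
  ∂P/∂x = 0
  ∂Q/∂y = -3*z
  ∂R/∂z = 0
Sum = -3*z, which is exactly div F.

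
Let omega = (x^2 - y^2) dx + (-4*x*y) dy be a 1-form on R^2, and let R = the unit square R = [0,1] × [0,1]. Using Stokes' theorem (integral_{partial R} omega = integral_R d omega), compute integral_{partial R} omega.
integral_(partial R) omega = -1

Stokes: integral_partial_R omega = integral_R d omega with d omega = (∂Q/∂x - ∂P/∂y) dx ∧ dy.
  ∂Q/∂x = -4*y
  ∂P/∂y = -2*y
  integrand = ∂Q/∂x - ∂P/∂y = -2*y.
Integrating over R: integral_0^1 integral_0^1 (-2*y) dx dy = -1.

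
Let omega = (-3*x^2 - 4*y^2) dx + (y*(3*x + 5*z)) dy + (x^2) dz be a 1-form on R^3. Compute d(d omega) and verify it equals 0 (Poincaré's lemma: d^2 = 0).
d(d omega) = 0

Step 1: d omega = sum_{i<j} (∂f_j/∂x_i - ∂f_i/∂x_j) dx_i ∧ dx_j:
  coeff of dx ∧ dy: 11*y
  coeff of dx ∧ dz: 2*x
  coeff of dy ∧ dz: -5*y
Step 2: Apply d again to each 2-form coefficient. The only possible 3-form in R^3 is dx ∧ dy ∧ dz, with coefficient
  ∂(coeff of dy∧dz)/∂x - ∂(coeff of dx∧dz)/∂y + ∂(coeff of dx∧dy)/∂z
  = ∂/∂x (-5*y) - ∂/∂y (2*x) + ∂/∂z (11*y).
Each of these terms simplifies to sums of mixed partials that cancel in pairs. The result is 0 (by equality of mixed partials for smooth functions — Schwarz / Clairaut).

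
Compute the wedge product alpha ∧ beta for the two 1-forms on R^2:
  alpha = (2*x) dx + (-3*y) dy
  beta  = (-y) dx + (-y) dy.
alpha ∧ beta = (-y*(2*x + 3*y)) dx ∧ dy

Distribute the wedge, using dx_i ∧ dx_j = -dx_j ∧ dx_i and dx_i ∧ dx_i = 0. For each pair (i, j) with i < j, the coefficient of dx_i ∧ dx_j in alpha ∧ beta is (alpha_i * beta_j - alpha_j * beta_i). Collecting: alpha ∧ beta = (-y*(2*x + 3*y)) dx ∧ dy.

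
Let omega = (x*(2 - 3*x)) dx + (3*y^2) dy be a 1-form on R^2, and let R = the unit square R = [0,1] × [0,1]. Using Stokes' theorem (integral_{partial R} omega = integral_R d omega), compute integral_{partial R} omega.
integral_(partial R) omega = 0

Stokes: integral_partial_R omega = integral_R d omega with d omega = (∂Q/∂x - ∂P/∂y) dx ∧ dy.
  ∂Q/∂x = 0
  ∂P/∂y = 0
  integrand = ∂Q/∂x - ∂P/∂y = 0.
Integrating over R: integral_0^1 integral_0^1 (0) dx dy = 0.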